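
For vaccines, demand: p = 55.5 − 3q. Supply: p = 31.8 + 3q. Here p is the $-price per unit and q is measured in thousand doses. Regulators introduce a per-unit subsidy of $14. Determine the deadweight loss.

Competitive equilibrium: 55.5 − 3q = 31.8 + 3q → q* = 3.95, p* = 43.65.
The subsidy lowers effective supply by 14: p = 17.8 + 3q.
New quantity: 55.5 − 3q = 17.8 + 3q → q' = 6.2833.
Overproduction Δq = 6.2833 − 3.95 = 2.3333; wedge = subsidy = 14.
DWL = ½ × 2.3333 × 14 = $16.33 thousand.

$16.33 thousand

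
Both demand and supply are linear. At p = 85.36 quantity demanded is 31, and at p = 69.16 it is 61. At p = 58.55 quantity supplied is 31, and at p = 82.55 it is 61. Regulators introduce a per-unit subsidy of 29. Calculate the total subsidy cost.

Demand slope = (69.16 − 85.36)/(61 − 31) = −0.54, so p = 102.1 − 0.54q.
Supply slope = (82.55 − 58.55)/(61 − 31) = 0.8, so p = 33.75 + 0.8q.
Competitive equilibrium: 102.1 − 0.54q = 33.75 + 0.8q → q* = 51.0075, p* = 74.556.
The subsidy lowers effective supply by 29: p = 4.75 + 0.8q.
New quantity: 102.1 − 0.54q = 4.75 + 0.8q → q' = 72.6493.
Total subsidy cost = 29 × 72.6493 = 2106.83.

2106.83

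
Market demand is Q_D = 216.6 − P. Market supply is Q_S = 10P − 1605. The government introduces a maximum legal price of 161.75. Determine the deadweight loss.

815.24

In inverse form: demand P = 216.6 − Q, supply P = 160.5 + 0.1Q.
Competitive equilibrium: 216.6 − Q = 160.5 + 0.1Q → Q* = 51, P* = 165.6.
At the ceiling P = 161.75, quantity supplied = (161.75 − 160.5)/0.1 = 12.5.
Willingness to pay at Q' = 12.5: 216.6 − 1·12.5 = 204.1.
ΔQ = 51 − 12.5 = 38.5; wedge = 204.1 − 161.75 = 42.35.
Welfare loss = ½ × 38.5 × 42.35 = 815.24.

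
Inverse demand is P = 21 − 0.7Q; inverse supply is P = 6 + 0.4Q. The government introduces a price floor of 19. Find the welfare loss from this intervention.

Competitive equilibrium: 21 − 0.7Q = 6 + 0.4Q → Q* = 13.6364, P* = 11.4545.
At the floor P = 19, quantity demanded = (21 − 19)/0.7 = 2.8571.
Sellers' marginal cost at Q' = 2.8571: 6 + 0.4·2.8571 = 7.1428.
ΔQ = 13.6364 − 2.8571 = 10.7793; wedge = 19 − 7.1428 = 11.8572.
The triangle = ½ × 10.7793 × 11.8572 = 63.91.

63.91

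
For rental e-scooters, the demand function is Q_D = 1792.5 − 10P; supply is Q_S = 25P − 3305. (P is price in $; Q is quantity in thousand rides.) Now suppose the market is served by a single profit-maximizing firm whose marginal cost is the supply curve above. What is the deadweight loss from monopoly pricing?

$1372.58 thousand

In inverse form: demand P = 179.25 − 0.1Q, supply P = 132.2 + 0.04Q.
Competitive equilibrium: 179.25 − 0.1Q = 132.2 + 0.04Q → Q* = 336.0714, P* = 145.6429.
Marginal revenue: MR = 179.25 − 0.2Q. Set MR = MC: 179.25 − 0.2Q = 132.2 + 0.04Q → Q_m = 196.0417.
Price P_m = 179.25 − 0.1·196.0417 = 159.6458; MC(Q_m) = 132.2 + 0.04·196.0417 = 140.0417.
Competitive Q* = 336.0714, so ΔQ = 140.0297; wedge = 159.6458 − 140.0417 = 19.6041.
The triangle = ½ × 140.0297 × 19.6041 = $1372.58 thousand.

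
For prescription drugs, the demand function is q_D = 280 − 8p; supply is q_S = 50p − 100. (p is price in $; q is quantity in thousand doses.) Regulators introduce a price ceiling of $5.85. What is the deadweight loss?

$89.25 thousand

In inverse form: demand p = 35 − 0.125q, supply p = 2 + 0.02q.
Competitive equilibrium: 35 − 0.125q = 2 + 0.02q → q* = 227.5862, p* = 6.5517.
At the ceiling p = 5.85, quantity supplied = (5.85 − 2)/0.02 = 192.5.
Willingness to pay at q' = 192.5: 35 − 0.125·192.5 = 10.9375.
Δq = 227.5862 − 192.5 = 35.0862; wedge = 10.9375 − 5.85 = 5.0875.
DWL = ½ × 35.0862 × 5.0875 = $89.25 thousand.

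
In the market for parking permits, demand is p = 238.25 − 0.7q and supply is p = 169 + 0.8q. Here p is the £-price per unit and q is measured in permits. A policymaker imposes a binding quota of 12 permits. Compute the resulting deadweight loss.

£875.52

Competitive equilibrium: 238.25 − 0.7q = 169 + 0.8q → q* = 46.1667, p* = 205.9333.
At q = 12: demand price = 238.25 − 0.7·12 = 229.85; supply price = 169 + 0.8·12 = 178.6.
Δq = 46.1667 − 12 = 34.1667; wedge = 229.85 − 178.6 = 51.25.
The triangle = ½ × 34.1667 × 51.25 = £875.52.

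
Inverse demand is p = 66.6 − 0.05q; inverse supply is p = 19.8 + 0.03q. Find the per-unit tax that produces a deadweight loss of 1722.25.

16.6

Competitive equilibrium: 66.6 − 0.05q = 19.8 + 0.03q → q* = 585, p* = 37.35.
A tax t gives Δq = t/0.08 and wedge t, so DWL = t²/0.16.
t²/0.16 = 1722.25 → t² = 275.56 → t = 16.6.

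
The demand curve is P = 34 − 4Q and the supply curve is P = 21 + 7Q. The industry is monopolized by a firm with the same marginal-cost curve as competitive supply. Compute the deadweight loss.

Competitive equilibrium: 34 − 4Q = 21 + 7Q → Q* = 1.1818, P* = 29.2727.
Marginal revenue: MR = 34 − 8Q. Set MR = MC: 34 − 8Q = 21 + 7Q → Q_m = 0.8667.
Price P_m = 34 − 4·0.8667 = 30.5332; MC(Q_m) = 21 + 7·0.8667 = 27.0669.
Competitive Q* = 1.1818, so ΔQ = 0.3151; wedge = 30.5332 − 27.0669 = 3.4663.
The triangle = ½ × 0.3151 × 3.4663 = 0.55.

0.55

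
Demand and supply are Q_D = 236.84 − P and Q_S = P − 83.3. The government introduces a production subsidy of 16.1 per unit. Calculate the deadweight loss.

In inverse form: demand P = 236.84 − Q, supply P = 83.3 + Q.
Competitive equilibrium: 236.84 − Q = 83.3 + Q → Q* = 76.77, P* = 160.07.
The subsidy lowers effective supply by 16.1: P = 67.2 + Q.
New quantity: 236.84 − Q = 67.2 + Q → Q' = 84.82.
Overproduction ΔQ = 84.82 − 76.77 = 8.05; wedge = subsidy = 16.1.
Welfare loss = ½ × 8.05 × 16.1 = 64.80.

64.80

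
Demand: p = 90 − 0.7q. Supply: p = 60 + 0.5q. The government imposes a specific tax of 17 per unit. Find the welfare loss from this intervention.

120.42

Competitive equilibrium: 90 − 0.7q = 60 + 0.5q → q* = 25, p* = 72.5.
With the tax, the buyer price exceeds the seller price by 17: (90 − 0.7q) − (60 + 0.5q) = 17 → q' = 10.8333.
Δq = 25 − 10.8333 = 14.1667; the wedge equals the tax, 17.
Welfare loss = ½ × 14.1667 × 17 = 120.42.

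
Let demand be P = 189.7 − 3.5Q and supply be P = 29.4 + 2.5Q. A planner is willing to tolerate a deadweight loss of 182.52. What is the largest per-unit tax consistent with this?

Competitive equilibrium: 189.7 − 3.5Q = 29.4 + 2.5Q → Q* = 26.7167, P* = 96.1917.
A tax t gives ΔQ = t/6 and wedge t, so DWL = t²/12.
t²/12 = 182.52 → t² = 2190.24 → t = 46.8.

46.8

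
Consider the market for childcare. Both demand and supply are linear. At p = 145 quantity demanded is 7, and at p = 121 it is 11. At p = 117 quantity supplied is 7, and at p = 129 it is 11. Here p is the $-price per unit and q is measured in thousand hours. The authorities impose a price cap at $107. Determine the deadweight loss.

$186.89 thousand

Demand slope = (121 − 145)/(11 − 7) = −6, so p = 187 − 6q.
Supply slope = (129 − 117)/(11 − 7) = 3, so p = 96 + 3q.
Competitive equilibrium: 187 − 6q = 96 + 3q → q* = 10.1111, p* = 126.3333.
At the ceiling p = 107, quantity supplied = (107 − 96)/3 = 3.6667.
Willingness to pay at q' = 3.6667: 187 − 6·3.6667 = 164.9998.
Δq = 10.1111 − 3.6667 = 6.4444; wedge = 164.9998 − 107 = 57.9998.
DWL = ½ × 6.4444 × 57.9998 = $186.89 thousand.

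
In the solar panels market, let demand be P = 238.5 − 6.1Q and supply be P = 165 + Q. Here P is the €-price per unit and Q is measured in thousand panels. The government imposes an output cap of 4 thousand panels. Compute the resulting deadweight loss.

Competitive equilibrium: 238.5 − 6.1Q = 165 + Q → Q* = 10.3521, P* = 175.3521.
At Q = 4: demand price = 238.5 − 6.1·4 = 214.1; supply price = 165 + 1·4 = 169.
ΔQ = 10.3521 − 4 = 6.3521; wedge = 214.1 − 169 = 45.1.
Welfare loss = ½ × 6.3521 × 45.1 = €143.24 thousand.

€143.24 thousand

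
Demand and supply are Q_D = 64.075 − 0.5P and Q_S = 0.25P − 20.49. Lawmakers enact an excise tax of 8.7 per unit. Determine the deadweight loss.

6.31

In inverse form: demand P = 128.15 − 2Q, supply P = 81.96 + 4Q.
Competitive equilibrium: 128.15 − 2Q = 81.96 + 4Q → Q* = 7.6983, P* = 112.7533.
With the tax, the buyer price exceeds the seller price by 8.7: (128.15 − 2Q) − (81.96 + 4Q) = 8.7 → Q' = 6.2483.
ΔQ = 7.6983 − 6.2483 = 1.45; the wedge equals the tax, 8.7.
The triangle = ½ × 1.45 × 8.7 = 6.31.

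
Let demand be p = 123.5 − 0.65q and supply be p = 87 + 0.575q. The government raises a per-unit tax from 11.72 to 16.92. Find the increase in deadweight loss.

Competitive equilibrium: 123.5 − 0.65q = 87 + 0.575q → q* = 29.7959, p* = 104.1327.
For a per-unit tax t: Δq = t/1.225, so DWL = ½·t·(t/1.225) = t²/2.45.
At t = 11.72: DWL = 56.065. At t = 16.92: DWL = 116.852.
Increase = 116.852 − 56.065 = 60.79.

60.79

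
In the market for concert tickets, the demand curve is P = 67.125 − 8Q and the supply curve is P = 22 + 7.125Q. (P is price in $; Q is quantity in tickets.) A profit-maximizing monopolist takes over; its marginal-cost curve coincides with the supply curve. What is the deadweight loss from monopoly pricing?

Competitive equilibrium: 67.125 − 8Q = 22 + 7.125Q → Q* = 2.9835, P* = 43.2572.
Marginal revenue: MR = 67.125 − 16Q. Set MR = MC: 67.125 − 16Q = 22 + 7.125Q → Q_m = 1.9514.
Price P_m = 67.125 − 8·1.9514 = 51.5138; MC(Q_m) = 22 + 7.125·1.9514 = 35.9037.
Competitive Q* = 2.9835, so ΔQ = 1.0321; wedge = 51.5138 − 35.9037 = 15.6101.
DWL = ½ × 1.0321 × 15.6101 = $8.06.

$8.06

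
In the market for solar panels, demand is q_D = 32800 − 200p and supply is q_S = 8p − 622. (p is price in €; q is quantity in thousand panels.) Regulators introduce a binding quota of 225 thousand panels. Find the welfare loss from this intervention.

In inverse form: demand p = 164 − 0.005q, supply p = 77.75 + 0.125q.
Competitive equilibrium: 164 − 0.005q = 77.75 + 0.125q → q* = 663.4615, p* = 160.6827.
At q = 225: demand price = 164 − 0.005·225 = 162.875; supply price = 77.75 + 0.125·225 = 105.875.
Δq = 663.4615 − 225 = 438.4615; wedge = 162.875 − 105.875 = 57.
DWL = ½ × 438.4615 × 57 = €12496.15 thousand.

€12496.15 thousand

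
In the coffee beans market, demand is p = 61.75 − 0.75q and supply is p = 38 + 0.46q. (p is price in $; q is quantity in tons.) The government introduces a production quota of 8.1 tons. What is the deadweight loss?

Competitive equilibrium: 61.75 − 0.75q = 38 + 0.46q → q* = 19.6281, p* = 47.0289.
At q = 8.1: demand price = 61.75 − 0.75·8.1 = 55.675; supply price = 38 + 0.46·8.1 = 41.726.
Δq = 19.6281 − 8.1 = 11.5281; wedge = 55.675 − 41.726 = 13.949.
The triangle = ½ × 11.5281 × 13.949 = $80.40.

$80.40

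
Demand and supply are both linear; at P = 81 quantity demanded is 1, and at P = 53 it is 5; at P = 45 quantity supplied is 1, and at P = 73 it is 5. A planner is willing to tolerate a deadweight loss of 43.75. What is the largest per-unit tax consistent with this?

Demand slope = (53 − 81)/(5 − 1) = −7, so P = 88 − 7Q.
Supply slope = (73 − 45)/(5 − 1) = 7, so P = 38 + 7Q.
Competitive equilibrium: 88 − 7Q = 38 + 7Q → Q* = 3.5714, P* = 63.
A tax t gives ΔQ = t/14 and wedge t, so DWL = t²/28.
t²/28 = 43.75 → t² = 1225 → t = 35.

35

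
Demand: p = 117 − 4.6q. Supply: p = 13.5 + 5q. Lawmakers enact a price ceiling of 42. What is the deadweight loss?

Competitive equilibrium: 117 − 4.6q = 13.5 + 5q → q* = 10.7813, p* = 67.4063.
At the ceiling p = 42, quantity supplied = (42 − 13.5)/5 = 5.7.
Willingness to pay at q' = 5.7: 117 − 4.6·5.7 = 90.78.
Δq = 10.7813 − 5.7 = 5.0813; wedge = 90.78 − 42 = 48.78.
Deadweight loss = ½ × 5.0813 × 48.78 = 123.93.

123.93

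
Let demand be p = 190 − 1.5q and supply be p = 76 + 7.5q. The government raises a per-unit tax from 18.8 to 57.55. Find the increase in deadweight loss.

164.36

Competitive equilibrium: 190 − 1.5q = 76 + 7.5q → q* = 12.6667, p* = 171.
For a per-unit tax t: Δq = t/9, so DWL = ½·t·(t/9) = t²/18.
At t = 18.8: DWL = 19.636. At t = 57.55: DWL = 184.
Increase = 184 − 19.636 = 164.36.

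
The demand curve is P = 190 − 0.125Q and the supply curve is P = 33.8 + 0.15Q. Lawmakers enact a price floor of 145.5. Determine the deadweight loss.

6179.80

Competitive equilibrium: 190 − 0.125Q = 33.8 + 0.15Q → Q* = 568, P* = 119.
At the floor P = 145.5, quantity demanded = (190 − 145.5)/0.125 = 356.
Sellers' marginal cost at Q' = 356: 33.8 + 0.15·356 = 87.2.
ΔQ = 568 − 356 = 212; wedge = 145.5 − 87.2 = 58.3.
Deadweight loss = ½ × 212 × 58.3 = 6179.80.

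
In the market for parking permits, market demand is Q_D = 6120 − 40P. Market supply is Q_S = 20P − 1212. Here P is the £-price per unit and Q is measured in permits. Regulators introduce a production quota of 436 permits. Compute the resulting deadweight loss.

£23760.60

In inverse form: demand P = 153 − 0.025Q, supply P = 60.6 + 0.05Q.
Competitive equilibrium: 153 − 0.025Q = 60.6 + 0.05Q → Q* = 1232, P* = 122.2.
At Q = 436: demand price = 153 − 0.025·436 = 142.1; supply price = 60.6 + 0.05·436 = 82.4.
ΔQ = 1232 − 436 = 796; wedge = 142.1 − 82.4 = 59.7.
Welfare loss = ½ × 796 × 59.7 = £23760.60.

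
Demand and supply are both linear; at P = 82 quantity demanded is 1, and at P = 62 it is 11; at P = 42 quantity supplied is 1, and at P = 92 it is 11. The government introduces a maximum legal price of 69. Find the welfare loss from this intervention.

0.35

Demand slope = (62 − 82)/(11 − 1) = −2, so P = 84 − 2Q.
Supply slope = (92 − 42)/(11 − 1) = 5, so P = 37 + 5Q.
Competitive equilibrium: 84 − 2Q = 37 + 5Q → Q* = 6.7143, P* = 70.5714.
At the ceiling P = 69, quantity supplied = (69 − 37)/5 = 6.4.
Willingness to pay at Q' = 6.4: 84 − 2·6.4 = 71.2.
ΔQ = 6.7143 − 6.4 = 0.3143; wedge = 71.2 − 69 = 2.2.
The triangle = ½ × 0.3143 × 2.2 = 0.35.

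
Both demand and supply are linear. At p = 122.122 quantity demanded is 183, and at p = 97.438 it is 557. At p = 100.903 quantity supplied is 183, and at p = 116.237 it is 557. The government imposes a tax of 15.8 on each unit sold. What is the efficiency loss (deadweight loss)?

Demand slope = (97.438 − 122.122)/(557 − 183) = −0.066, so p = 134.2 − 0.066q.
Supply slope = (116.237 − 100.903)/(557 − 183) = 0.041, so p = 93.4 + 0.041q.
Competitive equilibrium: 134.2 − 0.066q = 93.4 + 0.041q → q* = 381.3084, p* = 109.0336.
With the tax, the buyer price exceeds the seller price by 15.8: (134.2 − 0.066q) − (93.4 + 0.041q) = 15.8 → q' = 233.6449.
Δq = 381.3084 − 233.6449 = 147.6635; the wedge equals the tax, 15.8.
DWL = ½ × 147.6635 × 15.8 = 1166.54.

1166.54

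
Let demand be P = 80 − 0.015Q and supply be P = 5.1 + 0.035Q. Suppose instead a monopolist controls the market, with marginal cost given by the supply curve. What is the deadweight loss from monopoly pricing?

2987.58

Competitive equilibrium: 80 − 0.015Q = 5.1 + 0.035Q → Q* = 1498, P* = 57.53.
Marginal revenue: MR = 80 − 0.03Q. Set MR = MC: 80 − 0.03Q = 5.1 + 0.035Q → Q_m = 1152.3077.
Price P_m = 80 − 0.015·1152.3077 = 62.7154; MC(Q_m) = 5.1 + 0.035·1152.3077 = 45.4308.
Competitive Q* = 1498, so ΔQ = 345.6923; wedge = 62.7154 − 45.4308 = 17.2846.
The triangle = ½ × 345.6923 × 17.2846 = 2987.58.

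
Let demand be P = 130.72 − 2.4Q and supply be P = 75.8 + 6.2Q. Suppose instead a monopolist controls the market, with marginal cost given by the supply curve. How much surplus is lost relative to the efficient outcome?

Competitive equilibrium: 130.72 − 2.4Q = 75.8 + 6.2Q → Q* = 6.386, P* = 115.3935.
Marginal revenue: MR = 130.72 − 4.8Q. Set MR = MC: 130.72 − 4.8Q = 75.8 + 6.2Q → Q_m = 4.9927.
Price P_m = 130.72 − 2.4·4.9927 = 118.7375; MC(Q_m) = 75.8 + 6.2·4.9927 = 106.7547.
Competitive Q* = 6.386, so ΔQ = 1.3933; wedge = 118.7375 − 106.7547 = 11.9828.
Deadweight loss = ½ × 1.3933 × 11.9828 = 8.35.

8.35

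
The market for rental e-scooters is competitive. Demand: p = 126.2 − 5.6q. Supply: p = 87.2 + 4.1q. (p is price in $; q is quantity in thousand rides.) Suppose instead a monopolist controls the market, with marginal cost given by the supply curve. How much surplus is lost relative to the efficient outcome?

$10.50 thousand

Competitive equilibrium: 126.2 − 5.6q = 87.2 + 4.1q → q* = 4.0206, p* = 103.6845.
Marginal revenue: MR = 126.2 − 11.2q. Set MR = MC: 126.2 − 11.2q = 87.2 + 4.1q → q_m = 2.549.
Price p_m = 126.2 − 5.6·2.549 = 111.9256; MC(q_m) = 87.2 + 4.1·2.549 = 97.6509.
Competitive q* = 4.0206, so Δq = 1.4716; wedge = 111.9256 − 97.6509 = 14.2747.
Deadweight loss = ½ × 1.4716 × 14.2747 = $10.50 thousand.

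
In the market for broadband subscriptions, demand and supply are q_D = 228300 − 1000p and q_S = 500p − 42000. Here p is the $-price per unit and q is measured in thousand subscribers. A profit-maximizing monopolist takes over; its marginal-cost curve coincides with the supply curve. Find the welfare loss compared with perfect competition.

In inverse form: demand p = 228.3 − 0.001q, supply p = 84 + 0.002q.
Competitive equilibrium: 228.3 − 0.001q = 84 + 0.002q → q* = 48100, p* = 180.2.
Marginal revenue: MR = 228.3 − 0.002q. Set MR = MC: 228.3 − 0.002q = 84 + 0.002q → q_m = 36075.
Price p_m = 228.3 − 0.001·36075 = 192.225; MC(q_m) = 84 + 0.002·36075 = 156.15.
Competitive q* = 48100, so Δq = 12025; wedge = 192.225 − 156.15 = 36.075.
The triangle = ½ × 12025 × 36.075 = $216900.94 thousand.

$216900.94 thousand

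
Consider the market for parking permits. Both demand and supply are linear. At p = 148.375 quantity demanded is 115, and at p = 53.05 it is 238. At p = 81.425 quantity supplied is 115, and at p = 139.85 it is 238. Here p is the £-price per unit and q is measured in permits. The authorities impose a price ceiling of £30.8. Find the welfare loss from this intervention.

Demand slope = (53.05 − 148.375)/(238 − 115) = −0.775, so p = 237.5 − 0.775q.
Supply slope = (139.85 − 81.425)/(238 − 115) = 0.475, so p = 26.8 + 0.475q.
Competitive equilibrium: 237.5 − 0.775q = 26.8 + 0.475q → q* = 168.56, p* = 106.866.
At the ceiling p = 30.8, quantity supplied = (30.8 − 26.8)/0.475 = 8.42105.
Willingness to pay at q' = 8.42105: 237.5 − 0.775·8.42105 = 230.97369.
Δq = 168.56 − 8.42105 = 160.13895; wedge = 230.97369 − 30.8 = 200.17369.
The triangle = ½ × 160.13895 × 200.17369 = £16027.80.

£16027.80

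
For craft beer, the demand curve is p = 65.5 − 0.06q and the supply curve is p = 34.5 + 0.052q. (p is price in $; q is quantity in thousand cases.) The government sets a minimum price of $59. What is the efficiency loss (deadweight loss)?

$1589.07 thousand

Competitive equilibrium: 65.5 − 0.06q = 34.5 + 0.052q → q* = 276.7857, p* = 48.8929.
At the floor p = 59, quantity demanded = (65.5 − 59)/0.06 = 108.3333.
Sellers' marginal cost at q' = 108.3333: 34.5 + 0.052·108.3333 = 40.1333.
Δq = 276.7857 − 108.3333 = 168.4524; wedge = 59 − 40.1333 = 18.8667.
The triangle = ½ × 168.4524 × 18.8667 = $1589.07 thousand.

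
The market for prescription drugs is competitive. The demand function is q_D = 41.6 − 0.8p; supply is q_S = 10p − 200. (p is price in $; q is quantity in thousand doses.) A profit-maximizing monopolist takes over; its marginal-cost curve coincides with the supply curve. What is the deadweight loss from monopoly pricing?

In inverse form: demand p = 52 − 1.25q, supply p = 20 + 0.1q.
Competitive equilibrium: 52 − 1.25q = 20 + 0.1q → q* = 23.7037, p* = 22.3704.
Marginal revenue: MR = 52 − 2.5q. Set MR = MC: 52 − 2.5q = 20 + 0.1q → q_m = 12.3077.
Price p_m = 52 − 1.25·12.3077 = 36.6154; MC(q_m) = 20 + 0.1·12.3077 = 21.2308.
Competitive q* = 23.7037, so Δq = 11.396; wedge = 36.6154 − 21.2308 = 15.3846.
Deadweight loss = ½ × 11.396 × 15.3846 = $87.66 thousand.

$87.66 thousand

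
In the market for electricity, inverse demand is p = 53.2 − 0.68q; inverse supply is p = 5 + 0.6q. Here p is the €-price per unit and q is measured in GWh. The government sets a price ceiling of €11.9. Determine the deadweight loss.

Competitive equilibrium: 53.2 − 0.68q = 5 + 0.6q → q* = 37.6563, p* = 27.5938.
At the ceiling p = 11.9, quantity supplied = (11.9 − 5)/0.6 = 11.5.
Willingness to pay at q' = 11.5: 53.2 − 0.68·11.5 = 45.38.
Δq = 37.6563 − 11.5 = 26.1563; wedge = 45.38 − 11.9 = 33.48.
Deadweight loss = ½ × 26.1563 × 33.48 = €437.86.

€437.86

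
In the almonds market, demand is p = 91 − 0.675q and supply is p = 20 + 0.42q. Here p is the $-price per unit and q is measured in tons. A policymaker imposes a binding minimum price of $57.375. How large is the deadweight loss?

$123.60

Competitive equilibrium: 91 − 0.675q = 20 + 0.42q → q* = 64.8402, p* = 47.2329.
At the floor p = 57.375, quantity demanded = (91 − 57.375)/0.675 = 49.8148.
Sellers' marginal cost at q' = 49.8148: 20 + 0.42·49.8148 = 40.9222.
Δq = 64.8402 − 49.8148 = 15.0254; wedge = 57.375 − 40.9222 = 16.4528.
Welfare loss = ½ × 15.0254 × 16.4528 = $123.60.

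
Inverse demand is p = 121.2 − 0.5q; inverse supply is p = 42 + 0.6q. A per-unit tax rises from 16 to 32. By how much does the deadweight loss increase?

Competitive equilibrium: 121.2 − 0.5q = 42 + 0.6q → q* = 72, p* = 85.2.
For a per-unit tax t: Δq = t/1.1, so DWL = ½·t·(t/1.1) = t²/2.2.
At t = 16: DWL = 116.364. At t = 32: DWL = 465.455.
Increase = 465.455 − 116.364 = 349.09.

349.09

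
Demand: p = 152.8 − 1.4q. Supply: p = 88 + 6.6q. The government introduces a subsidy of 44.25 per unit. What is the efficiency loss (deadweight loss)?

Competitive equilibrium: 152.8 − 1.4q = 88 + 6.6q → q* = 8.1, p* = 141.46.
The subsidy lowers effective supply by 44.25: p = 43.75 + 6.6q.
New quantity: 152.8 − 1.4q = 43.75 + 6.6q → q' = 13.6313.
Overproduction Δq = 13.6313 − 8.1 = 5.5313; wedge = subsidy = 44.25.
Deadweight loss = ½ × 5.5313 × 44.25 = 122.38.

122.38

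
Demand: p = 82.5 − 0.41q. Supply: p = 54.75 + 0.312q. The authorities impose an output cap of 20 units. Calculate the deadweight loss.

122.68

Competitive equilibrium: 82.5 − 0.41q = 54.75 + 0.312q → q* = 38.4349, p* = 66.7417.
At q = 20: demand price = 82.5 − 0.41·20 = 74.3; supply price = 54.75 + 0.312·20 = 60.99.
Δq = 38.4349 − 20 = 18.4349; wedge = 74.3 − 60.99 = 13.31.
The triangle = ½ × 18.4349 × 13.31 = 122.68.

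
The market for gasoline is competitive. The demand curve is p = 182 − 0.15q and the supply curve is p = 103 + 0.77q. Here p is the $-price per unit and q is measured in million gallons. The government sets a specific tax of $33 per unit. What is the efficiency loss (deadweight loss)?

Competitive equilibrium: 182 − 0.15q = 103 + 0.77q → q* = 85.8696, p* = 169.1196.
With the tax, the buyer price exceeds the seller price by 33: (182 − 0.15q) − (103 + 0.77q) = 33 → q' = 50.
Δq = 85.8696 − 50 = 35.8696; the wedge equals the tax, 33.
DWL = ½ × 35.8696 × 33 = $591.85 million.

$591.85 million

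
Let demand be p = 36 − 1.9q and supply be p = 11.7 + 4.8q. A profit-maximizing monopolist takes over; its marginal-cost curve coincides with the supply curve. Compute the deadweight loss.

2.15

Competitive equilibrium: 36 − 1.9q = 11.7 + 4.8q → q* = 3.6269, p* = 29.109.
Marginal revenue: MR = 36 − 3.8q. Set MR = MC: 36 − 3.8q = 11.7 + 4.8q → q_m = 2.8256.
Price p_m = 36 − 1.9·2.8256 = 30.6314; MC(q_m) = 11.7 + 4.8·2.8256 = 25.2629.
Competitive q* = 3.6269, so Δq = 0.8013; wedge = 30.6314 − 25.2629 = 5.3685.
DWL = ½ × 0.8013 × 5.3685 = 2.15.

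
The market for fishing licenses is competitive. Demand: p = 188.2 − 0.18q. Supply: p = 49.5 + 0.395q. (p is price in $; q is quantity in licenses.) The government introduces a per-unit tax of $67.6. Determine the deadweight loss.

Competitive equilibrium: 188.2 − 0.18q = 49.5 + 0.395q → q* = 241.2174, p* = 144.7809.
With the tax, the buyer price exceeds the seller price by 67.6: (188.2 − 0.18q) − (49.5 + 0.395q) = 67.6 → q' = 123.6522.
Δq = 241.2174 − 123.6522 = 117.5652; the wedge equals the tax, 67.6.
DWL = ½ × 117.5652 × 67.6 = $3973.70.

$3973.70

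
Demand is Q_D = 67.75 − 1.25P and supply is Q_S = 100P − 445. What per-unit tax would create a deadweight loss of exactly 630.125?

31.95

In inverse form: demand P = 54.2 − 0.8Q, supply P = 4.45 + 0.01Q.
Competitive equilibrium: 54.2 − 0.8Q = 4.45 + 0.01Q → Q* = 61.4198, P* = 5.0642.
A tax t gives ΔQ = t/0.81 and wedge t, so DWL = t²/1.62.
t²/1.62 = 630.125 → t² = 1020.8025 → t = 31.95.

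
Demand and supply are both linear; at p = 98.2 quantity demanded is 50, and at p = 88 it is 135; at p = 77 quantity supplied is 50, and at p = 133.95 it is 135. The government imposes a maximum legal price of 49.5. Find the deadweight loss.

1820.05

Demand slope = (88 − 98.2)/(135 − 50) = −0.12, so p = 104.2 − 0.12q.
Supply slope = (133.95 − 77)/(135 − 50) = 0.67, so p = 43.5 + 0.67q.
Competitive equilibrium: 104.2 − 0.12q = 43.5 + 0.67q → q* = 76.8354, p* = 94.9797.
At the ceiling p = 49.5, quantity supplied = (49.5 − 43.5)/0.67 = 8.9552.
Willingness to pay at q' = 8.9552: 104.2 − 0.12·8.9552 = 103.1254.
Δq = 76.8354 − 8.9552 = 67.8802; wedge = 103.1254 − 49.5 = 53.6254.
The triangle = ½ × 67.8802 × 53.6254 = 1820.05.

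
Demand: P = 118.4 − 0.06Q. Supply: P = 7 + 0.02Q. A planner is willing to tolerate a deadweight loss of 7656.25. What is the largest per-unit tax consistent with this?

Competitive equilibrium: 118.4 − 0.06Q = 7 + 0.02Q → Q* = 1392.5, P* = 34.85.
A tax t gives ΔQ = t/0.08 and wedge t, so DWL = t²/0.16.
t²/0.16 = 7656.25 → t² = 1225 → t = 35.

35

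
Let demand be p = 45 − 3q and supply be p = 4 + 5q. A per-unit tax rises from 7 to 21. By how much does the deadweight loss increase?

Competitive equilibrium: 45 − 3q = 4 + 5q → q* = 5.125, p* = 29.625.
For a per-unit tax t: Δq = t/8, so DWL = ½·t·(t/8) = t²/16.
At t = 7: DWL = 3.063. At t = 21: DWL = 27.563.
Increase = 27.563 − 3.063 = 24.50.

24.50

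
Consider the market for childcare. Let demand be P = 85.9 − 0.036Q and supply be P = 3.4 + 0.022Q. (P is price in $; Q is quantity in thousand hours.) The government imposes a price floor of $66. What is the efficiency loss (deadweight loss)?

Competitive equilibrium: 85.9 − 0.036Q = 3.4 + 0.022Q → Q* = 1422.4138, P* = 34.6931.
At the floor P = 66, quantity demanded = (85.9 − 66)/0.036 = 552.7778.
Sellers' marginal cost at Q' = 552.7778: 3.4 + 0.022·552.7778 = 15.5611.
ΔQ = 1422.4138 − 552.7778 = 869.636; wedge = 66 − 15.5611 = 50.4389.
Welfare loss = ½ × 869.636 × 50.4389 = $21931.74 thousand.

$21931.74 thousand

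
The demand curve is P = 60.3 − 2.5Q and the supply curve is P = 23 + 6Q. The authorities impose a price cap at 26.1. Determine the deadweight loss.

63.70

Competitive equilibrium: 60.3 − 2.5Q = 23 + 6Q → Q* = 4.3882, P* = 49.3294.
At the ceiling P = 26.1, quantity supplied = (26.1 − 23)/6 = 0.5167.
Willingness to pay at Q' = 0.5167: 60.3 − 2.5·0.5167 = 59.0083.
ΔQ = 4.3882 − 0.5167 = 3.8715; wedge = 59.0083 − 26.1 = 32.9083.
The triangle = ½ × 3.8715 × 32.9083 = 63.70.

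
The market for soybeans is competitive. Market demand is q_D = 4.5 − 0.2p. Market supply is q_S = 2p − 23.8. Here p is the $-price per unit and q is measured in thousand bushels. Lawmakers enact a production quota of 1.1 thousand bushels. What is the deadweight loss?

In inverse form: demand p = 22.5 − 5q, supply p = 11.9 + 0.5q.
Competitive equilibrium: 22.5 − 5q = 11.9 + 0.5q → q* = 1.9273, p* = 12.8636.
At q = 1.1: demand price = 22.5 − 5·1.1 = 17; supply price = 11.9 + 0.5·1.1 = 12.45.
Δq = 1.9273 − 1.1 = 0.8273; wedge = 17 − 12.45 = 4.55.
The triangle = ½ × 0.8273 × 4.55 = $1.88 thousand.

$1.88 thousand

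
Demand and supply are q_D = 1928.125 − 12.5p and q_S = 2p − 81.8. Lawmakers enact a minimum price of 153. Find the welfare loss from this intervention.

In inverse form: demand p = 154.25 − 0.08q, supply p = 40.9 + 0.5q.
Competitive equilibrium: 154.25 − 0.08q = 40.9 + 0.5q → q* = 195.431, p* = 138.6155.
At the floor p = 153, quantity demanded = (154.25 − 153)/0.08 = 15.625.
Sellers' marginal cost at q' = 15.625: 40.9 + 0.5·15.625 = 48.7125.
Δq = 195.431 − 15.625 = 179.806; wedge = 153 − 48.7125 = 104.2875.
Deadweight loss = ½ × 179.806 × 104.2875 = 9375.76.

9375.76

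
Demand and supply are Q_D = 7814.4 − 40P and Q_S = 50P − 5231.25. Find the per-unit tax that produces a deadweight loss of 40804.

In inverse form: demand P = 195.36 − 0.025Q, supply P = 104.625 + 0.02Q.
Competitive equilibrium: 195.36 − 0.025Q = 104.625 + 0.02Q → Q* = 2016.3333, P* = 144.9517.
A tax t gives ΔQ = t/0.045 and wedge t, so DWL = t²/0.09.
t²/0.09 = 40804 → t² = 3672.36 → t = 60.6.

60.6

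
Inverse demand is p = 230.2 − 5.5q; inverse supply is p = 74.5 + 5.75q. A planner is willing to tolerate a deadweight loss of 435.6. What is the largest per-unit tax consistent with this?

Competitive equilibrium: 230.2 − 5.5q = 74.5 + 5.75q → q* = 13.84, p* = 154.08.
A tax t gives Δq = t/11.25 and wedge t, so DWL = t²/22.5.
t²/22.5 = 435.6 → t² = 9801 → t = 99.

99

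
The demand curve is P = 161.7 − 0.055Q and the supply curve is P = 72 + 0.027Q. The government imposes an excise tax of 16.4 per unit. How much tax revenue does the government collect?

Competitive equilibrium: 161.7 − 0.055Q = 72 + 0.027Q → Q* = 1093.9024, P* = 101.5354.
With the tax, the buyer price exceeds the seller price by 16.4: (161.7 − 0.055Q) − (72 + 0.027Q) = 16.4 → Q' = 893.9024.
Tax revenue = 16.4 × 893.9024 = 14660.

14660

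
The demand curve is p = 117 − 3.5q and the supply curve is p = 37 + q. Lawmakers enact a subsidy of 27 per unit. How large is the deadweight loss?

Competitive equilibrium: 117 − 3.5q = 37 + q → q* = 17.7778, p* = 54.7778.
The subsidy lowers effective supply by 27: p = 10 + q.
New quantity: 117 − 3.5q = 10 + q → q' = 23.7778.
Overproduction Δq = 23.7778 − 17.7778 = 6; wedge = subsidy = 27.
The triangle = ½ × 6 × 27 = 81.

81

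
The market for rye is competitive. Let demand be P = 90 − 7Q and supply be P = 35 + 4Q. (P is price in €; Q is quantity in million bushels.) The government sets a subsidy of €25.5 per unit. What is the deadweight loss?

Competitive equilibrium: 90 − 7Q = 35 + 4Q → Q* = 5, P* = 55.
The subsidy lowers effective supply by 25.5: P = 9.5 + 4Q.
New quantity: 90 − 7Q = 9.5 + 4Q → Q' = 7.3182.
Overproduction ΔQ = 7.3182 − 5 = 2.3182; wedge = subsidy = 25.5.
Deadweight loss = ½ × 2.3182 × 25.5 = €29.56 million.

€29.56 million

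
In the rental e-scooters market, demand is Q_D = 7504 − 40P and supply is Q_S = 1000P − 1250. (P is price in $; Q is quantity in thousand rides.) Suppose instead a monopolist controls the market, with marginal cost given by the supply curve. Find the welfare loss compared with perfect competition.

In inverse form: demand P = 187.6 − 0.025Q, supply P = 1.25 + 0.001Q.
Competitive equilibrium: 187.6 − 0.025Q = 1.25 + 0.001Q → Q* = 7167.30769, P* = 8.41731.
Marginal revenue: MR = 187.6 − 0.05Q. Set MR = MC: 187.6 − 0.05Q = 1.25 + 0.001Q → Q_m = 3653.92157.
Price P_m = 187.6 − 0.025·3653.92157 = 96.25196; MC(Q_m) = 1.25 + 0.001·3653.92157 = 4.90392.
Competitive Q* = 7167.30769, so ΔQ = 3513.38612; wedge = 96.25196 − 4.90392 = 91.34804.
Deadweight loss = ½ × 3513.38612 × 91.34804 = $160470.47 thousand.

$160470.47 thousand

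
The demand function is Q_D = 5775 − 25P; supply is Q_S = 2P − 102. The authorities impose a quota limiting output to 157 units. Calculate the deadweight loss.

In inverse form: demand P = 231 − 0.04Q, supply P = 51 + 0.5Q.
Competitive equilibrium: 231 − 0.04Q = 51 + 0.5Q → Q* = 333.3333, P* = 217.6667.
At Q = 157: demand price = 231 − 0.04·157 = 224.72; supply price = 51 + 0.5·157 = 129.5.
ΔQ = 333.3333 − 157 = 176.3333; wedge = 224.72 − 129.5 = 95.22.
Deadweight loss = ½ × 176.3333 × 95.22 = 8395.23.

8395.23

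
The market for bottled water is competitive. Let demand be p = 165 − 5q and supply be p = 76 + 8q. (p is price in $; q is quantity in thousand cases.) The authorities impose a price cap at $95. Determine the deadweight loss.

$129.94 thousand

Competitive equilibrium: 165 − 5q = 76 + 8q → q* = 6.8462, p* = 130.7692.
At the ceiling p = 95, quantity supplied = (95 − 76)/8 = 2.375.
Willingness to pay at q' = 2.375: 165 − 5·2.375 = 153.125.
Δq = 6.8462 − 2.375 = 4.4712; wedge = 153.125 − 95 = 58.125.
Deadweight loss = ½ × 4.4712 × 58.125 = $129.94 thousand.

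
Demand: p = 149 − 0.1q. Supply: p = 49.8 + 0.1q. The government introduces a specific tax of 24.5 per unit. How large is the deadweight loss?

Competitive equilibrium: 149 − 0.1q = 49.8 + 0.1q → q* = 496, p* = 99.4.
With the tax, the buyer price exceeds the seller price by 24.5: (149 − 0.1q) − (49.8 + 0.1q) = 24.5 → q' = 373.5.
Δq = 496 − 373.5 = 122.5; the wedge equals the tax, 24.5.
Welfare loss = ½ × 122.5 × 24.5 = 1500.625.

1500.625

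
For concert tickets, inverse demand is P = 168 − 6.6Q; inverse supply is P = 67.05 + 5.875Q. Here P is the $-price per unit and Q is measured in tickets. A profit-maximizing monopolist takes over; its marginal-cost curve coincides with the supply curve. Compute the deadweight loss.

Competitive equilibrium: 168 − 6.6Q = 67.05 + 5.875Q → Q* = 8.0922, P* = 114.5916.
Marginal revenue: MR = 168 − 13.2Q. Set MR = MC: 168 − 13.2Q = 67.05 + 5.875Q → Q_m = 5.2923.
Price P_m = 168 − 6.6·5.2923 = 133.0708; MC(Q_m) = 67.05 + 5.875·5.2923 = 98.1423.
Competitive Q* = 8.0922, so ΔQ = 2.7999; wedge = 133.0708 − 98.1423 = 34.9285.
Deadweight loss = ½ × 2.7999 × 34.9285 = $48.90.

$48.90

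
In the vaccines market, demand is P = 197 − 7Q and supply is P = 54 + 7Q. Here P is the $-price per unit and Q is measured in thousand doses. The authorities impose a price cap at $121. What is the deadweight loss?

Competitive equilibrium: 197 − 7Q = 54 + 7Q → Q* = 10.2143, P* = 125.5.
At the ceiling P = 121, quantity supplied = (121 − 54)/7 = 9.5714.
Willingness to pay at Q' = 9.5714: 197 − 7·9.5714 = 130.0002.
ΔQ = 10.2143 − 9.5714 = 0.6429; wedge = 130.0002 − 121 = 9.0002.
Welfare loss = ½ × 0.6429 × 9.0002 = $2.89 thousand.

$2.89 thousand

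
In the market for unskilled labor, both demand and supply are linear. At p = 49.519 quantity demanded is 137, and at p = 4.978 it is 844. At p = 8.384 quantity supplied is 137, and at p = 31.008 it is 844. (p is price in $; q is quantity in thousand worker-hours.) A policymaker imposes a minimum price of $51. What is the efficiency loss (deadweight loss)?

Demand slope = (4.978 − 49.519)/(844 − 137) = −0.063, so p = 58.15 − 0.063q.
Supply slope = (31.008 − 8.384)/(844 − 137) = 0.032, so p = 4 + 0.032q.
Competitive equilibrium: 58.15 − 0.063q = 4 + 0.032q → q* = 570, p* = 22.24.
At the floor p = 51, quantity demanded = (58.15 − 51)/0.063 = 113.49206.
Sellers' marginal cost at q' = 113.49206: 4 + 0.032·113.49206 = 7.63175.
Δq = 570 − 113.49206 = 456.50794; wedge = 51 − 7.63175 = 43.36825.
DWL = ½ × 456.50794 × 43.36825 = $9898.98 thousand.

$9898.98 thousand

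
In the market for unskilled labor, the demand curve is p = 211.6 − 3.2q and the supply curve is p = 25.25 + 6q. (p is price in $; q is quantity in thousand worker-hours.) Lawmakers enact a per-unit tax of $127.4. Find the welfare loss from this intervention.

Competitive equilibrium: 211.6 − 3.2q = 25.25 + 6q → q* = 20.25543, p* = 146.78261.
With the tax, the buyer price exceeds the seller price by 127.4: (211.6 − 3.2q) − (25.25 + 6q) = 127.4 → q' = 6.40761.
Δq = 20.25543 − 6.40761 = 13.84782; the wedge equals the tax, 127.4.
DWL = ½ × 13.84782 × 127.4 = $882.11 thousand.

$882.11 thousand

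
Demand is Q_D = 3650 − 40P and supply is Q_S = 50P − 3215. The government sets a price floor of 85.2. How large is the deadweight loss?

In inverse form: demand P = 91.25 − 0.025Q, supply P = 64.3 + 0.02Q.
Competitive equilibrium: 91.25 − 0.025Q = 64.3 + 0.02Q → Q* = 598.8889, P* = 76.2778.
At the floor P = 85.2, quantity demanded = (91.25 − 85.2)/0.025 = 242.
Sellers' marginal cost at Q' = 242: 64.3 + 0.02·242 = 69.14.
ΔQ = 598.8889 − 242 = 356.8889; wedge = 85.2 − 69.14 = 16.06.
Welfare loss = ½ × 356.8889 × 16.06 = 2865.82.

2865.82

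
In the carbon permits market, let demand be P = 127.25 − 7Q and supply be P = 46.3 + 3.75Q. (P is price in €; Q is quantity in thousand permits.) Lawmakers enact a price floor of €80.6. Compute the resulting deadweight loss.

Competitive equilibrium: 127.25 − 7Q = 46.3 + 3.75Q → Q* = 7.5302, P* = 74.5384.
At the floor P = 80.6, quantity demanded = (127.25 − 80.6)/7 = 6.6643.
Sellers' marginal cost at Q' = 6.6643: 46.3 + 3.75·6.6643 = 71.2911.
ΔQ = 7.5302 − 6.6643 = 0.8659; wedge = 80.6 − 71.2911 = 9.3089.
Deadweight loss = ½ × 0.8659 × 9.3089 = €4.03 thousand.

€4.03 thousand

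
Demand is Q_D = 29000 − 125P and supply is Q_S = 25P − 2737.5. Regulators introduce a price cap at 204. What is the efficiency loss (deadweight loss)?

862.60

In inverse form: demand P = 232 − 0.008Q, supply P = 109.5 + 0.04Q.
Competitive equilibrium: 232 − 0.008Q = 109.5 + 0.04Q → Q* = 2552.0833, P* = 211.5833.
At the ceiling P = 204, quantity supplied = (204 − 109.5)/0.04 = 2362.5.
Willingness to pay at Q' = 2362.5: 232 − 0.008·2362.5 = 213.1.
ΔQ = 2552.0833 − 2362.5 = 189.5833; wedge = 213.1 − 204 = 9.1.
The triangle = ½ × 189.5833 × 9.1 = 862.60.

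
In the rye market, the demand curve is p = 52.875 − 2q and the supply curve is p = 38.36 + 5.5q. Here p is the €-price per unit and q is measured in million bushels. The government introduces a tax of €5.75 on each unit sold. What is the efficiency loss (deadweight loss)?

€2.20 million

Competitive equilibrium: 52.875 − 2q = 38.36 + 5.5q → q* = 1.9353, p* = 49.0043.
With the tax, the buyer price exceeds the seller price by 5.75: (52.875 − 2q) − (38.36 + 5.5q) = 5.75 → q' = 1.1687.
Δq = 1.9353 − 1.1687 = 0.7666; the wedge equals the tax, 5.75.
Welfare loss = ½ × 0.7666 × 5.75 = €2.20 million.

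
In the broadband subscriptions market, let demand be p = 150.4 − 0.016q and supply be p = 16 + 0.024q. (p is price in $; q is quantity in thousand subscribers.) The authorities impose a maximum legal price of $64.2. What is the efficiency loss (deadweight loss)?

$36540.06 thousand

Competitive equilibrium: 150.4 − 0.016q = 16 + 0.024q → q* = 3360, p* = 96.64.
At the ceiling p = 64.2, quantity supplied = (64.2 − 16)/0.024 = 2008.33333.
Willingness to pay at q' = 2008.33333: 150.4 − 0.016·2008.33333 = 118.26667.
Δq = 3360 − 2008.33333 = 1351.66667; wedge = 118.26667 − 64.2 = 54.06667.
The triangle = ½ × 1351.66667 × 54.06667 = $36540.06 thousand.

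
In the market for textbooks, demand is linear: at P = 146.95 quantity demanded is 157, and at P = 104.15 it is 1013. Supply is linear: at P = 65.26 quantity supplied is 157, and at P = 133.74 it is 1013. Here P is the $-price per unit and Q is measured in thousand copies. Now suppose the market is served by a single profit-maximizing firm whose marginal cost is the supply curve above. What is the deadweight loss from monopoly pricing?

Demand slope = (104.15 − 146.95)/(1013 − 157) = −0.05, so P = 154.8 − 0.05Q.
Supply slope = (133.74 − 65.26)/(1013 − 157) = 0.08, so P = 52.7 + 0.08Q.
Competitive equilibrium: 154.8 − 0.05Q = 52.7 + 0.08Q → Q* = 785.3846, P* = 115.5308.
Marginal revenue: MR = 154.8 − 0.1Q. Set MR = MC: 154.8 − 0.1Q = 52.7 + 0.08Q → Q_m = 567.2222.
Price P_m = 154.8 − 0.05·567.2222 = 126.4389; MC(Q_m) = 52.7 + 0.08·567.2222 = 98.0778.
Competitive Q* = 785.3846, so ΔQ = 218.1624; wedge = 126.4389 − 98.0778 = 28.3611.
Deadweight loss = ½ × 218.1624 × 28.3611 = $3093.66 thousand.

$3093.66 thousand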